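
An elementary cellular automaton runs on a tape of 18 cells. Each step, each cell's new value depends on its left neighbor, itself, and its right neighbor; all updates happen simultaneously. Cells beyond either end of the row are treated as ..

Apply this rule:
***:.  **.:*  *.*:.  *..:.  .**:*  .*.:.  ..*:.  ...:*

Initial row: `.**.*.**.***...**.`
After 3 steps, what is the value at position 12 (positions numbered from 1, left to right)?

*

.**...**.*.*.*.**.
.**.*.**.......**.
.**...**.*****.**.
position 12 holds *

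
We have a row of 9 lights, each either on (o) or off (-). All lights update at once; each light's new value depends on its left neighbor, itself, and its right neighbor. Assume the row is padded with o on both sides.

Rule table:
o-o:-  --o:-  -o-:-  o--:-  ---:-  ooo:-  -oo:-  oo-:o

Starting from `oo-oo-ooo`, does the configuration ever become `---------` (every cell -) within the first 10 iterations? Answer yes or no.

iteration 1: -o--o----
iteration 2: ---------
all cells are - at iteration 2

yes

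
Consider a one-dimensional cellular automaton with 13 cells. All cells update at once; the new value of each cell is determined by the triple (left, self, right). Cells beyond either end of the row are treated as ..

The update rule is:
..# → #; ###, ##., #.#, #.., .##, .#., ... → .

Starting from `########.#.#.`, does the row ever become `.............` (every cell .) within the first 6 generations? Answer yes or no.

.............
all cells are . at generation 1

yes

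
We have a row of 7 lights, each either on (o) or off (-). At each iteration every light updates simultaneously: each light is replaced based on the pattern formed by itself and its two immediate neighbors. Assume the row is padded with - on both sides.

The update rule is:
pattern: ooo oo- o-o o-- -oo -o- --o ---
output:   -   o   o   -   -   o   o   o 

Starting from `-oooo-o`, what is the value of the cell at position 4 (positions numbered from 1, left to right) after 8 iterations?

o

o---ooo
o-oo--o
oo-o-oo
-oooo-o  (repeats iteration 0; period 4)
iteration 8: -oooo-o
position 4 holds o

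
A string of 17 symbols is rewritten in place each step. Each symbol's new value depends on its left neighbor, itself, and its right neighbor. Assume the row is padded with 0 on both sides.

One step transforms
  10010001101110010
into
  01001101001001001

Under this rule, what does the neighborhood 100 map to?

1

At position 1 the neighborhood is 100; the next row has 1 there.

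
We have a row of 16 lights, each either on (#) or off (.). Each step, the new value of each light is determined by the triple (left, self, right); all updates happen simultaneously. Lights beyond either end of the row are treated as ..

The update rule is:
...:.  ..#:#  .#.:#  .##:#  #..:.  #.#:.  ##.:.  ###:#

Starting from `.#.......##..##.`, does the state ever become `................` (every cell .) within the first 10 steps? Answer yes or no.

no

##......##..##..
#......##..##...
#.....##..##....
#....##..##.....
#...##..##......
#..##..##.......
#.##..##........
#.#..##.........
#.#.##..........
#.#.#...........
step 10 is #.#.#..........., still not uniform .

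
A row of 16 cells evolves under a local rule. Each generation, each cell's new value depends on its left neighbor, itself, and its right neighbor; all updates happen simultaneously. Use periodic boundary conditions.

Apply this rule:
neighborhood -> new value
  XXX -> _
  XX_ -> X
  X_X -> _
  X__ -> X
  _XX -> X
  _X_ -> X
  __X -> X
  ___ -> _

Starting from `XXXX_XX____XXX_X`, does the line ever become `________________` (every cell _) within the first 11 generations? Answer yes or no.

generation 1: ___X_XXX__XX_X_X
generation 2: X_XX_X_XXXXX_X_X
generation 3: X_XX_X_X___X_X_X
generation 4: X_XX_X_XX_XX_X_X
generation 5: X_XX_X_XX_XX_X_X  (fixed point — unchanged through generation 11)
generation 11 is X_XX_X_XX_XX_X_X, still not uniform _

no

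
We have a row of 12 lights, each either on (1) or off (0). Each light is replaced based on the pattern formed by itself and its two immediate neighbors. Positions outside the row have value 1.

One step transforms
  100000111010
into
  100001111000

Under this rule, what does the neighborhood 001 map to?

At position 5 the neighborhood is 001; the next row has 1 there.

1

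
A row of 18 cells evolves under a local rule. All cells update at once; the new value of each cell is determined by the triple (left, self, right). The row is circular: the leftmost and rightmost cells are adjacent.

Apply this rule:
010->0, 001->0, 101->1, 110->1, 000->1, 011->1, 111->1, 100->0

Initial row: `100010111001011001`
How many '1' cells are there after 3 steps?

13

101001111000111001
110001111010111001
110101111101111001
count of 1: 13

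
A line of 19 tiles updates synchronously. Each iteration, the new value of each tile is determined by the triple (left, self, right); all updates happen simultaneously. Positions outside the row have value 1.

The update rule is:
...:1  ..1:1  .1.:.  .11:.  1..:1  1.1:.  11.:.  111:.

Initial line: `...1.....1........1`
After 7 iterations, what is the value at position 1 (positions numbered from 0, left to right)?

111.11111.11111111.
...................
1111111111111111111
...................  (repeats iteration 2; period 2)
iteration 7: 1111111111111111111
position 1 holds 1

1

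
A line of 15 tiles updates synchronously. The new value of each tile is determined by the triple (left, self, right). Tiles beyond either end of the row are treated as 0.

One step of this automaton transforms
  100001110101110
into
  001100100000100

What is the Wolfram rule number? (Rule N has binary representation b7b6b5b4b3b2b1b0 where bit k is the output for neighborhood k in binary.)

position 6: 111 → 1  (bit 7 = 1)
position 7: 110 → 0  (bit 6 = 0)
position 8: 101 → 0  (bit 5 = 0)
position 1: 100 → 0  (bit 4 = 0)
position 5: 011 → 0  (bit 3 = 0)
position 0: 010 → 0  (bit 2 = 0)
position 4: 001 → 0  (bit 1 = 0)
position 2: 000 → 1  (bit 0 = 1)
bits b7..b0 = 10000001 = 129

129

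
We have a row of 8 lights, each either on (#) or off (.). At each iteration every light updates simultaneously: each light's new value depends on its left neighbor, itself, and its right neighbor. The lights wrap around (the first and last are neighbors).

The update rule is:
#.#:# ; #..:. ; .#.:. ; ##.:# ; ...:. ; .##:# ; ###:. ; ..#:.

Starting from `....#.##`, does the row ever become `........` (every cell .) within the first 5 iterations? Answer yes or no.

yes

.....###
.....#.#
......#.
........
all cells are . at iteration 4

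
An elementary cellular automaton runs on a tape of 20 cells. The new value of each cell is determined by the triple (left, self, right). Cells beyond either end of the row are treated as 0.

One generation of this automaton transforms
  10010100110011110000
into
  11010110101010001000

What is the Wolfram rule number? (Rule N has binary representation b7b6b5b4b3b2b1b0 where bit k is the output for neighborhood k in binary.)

28

position 13: 111 → 0  (bit 7 = 0)
position 9: 110 → 0  (bit 6 = 0)
position 4: 101 → 0  (bit 5 = 0)
position 1: 100 → 1  (bit 4 = 1)
position 8: 011 → 1  (bit 3 = 1)
position 0: 010 → 1  (bit 2 = 1)
position 2: 001 → 0  (bit 1 = 0)
position 17: 000 → 0  (bit 0 = 0)
bits b7..b0 = 00011100 = 28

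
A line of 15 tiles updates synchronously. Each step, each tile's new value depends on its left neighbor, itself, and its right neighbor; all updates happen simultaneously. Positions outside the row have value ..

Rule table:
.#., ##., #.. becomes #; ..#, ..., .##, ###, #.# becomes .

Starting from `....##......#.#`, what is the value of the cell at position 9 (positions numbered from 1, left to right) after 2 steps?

.

.....##.....#.#
......##....#.#
position 9 holds .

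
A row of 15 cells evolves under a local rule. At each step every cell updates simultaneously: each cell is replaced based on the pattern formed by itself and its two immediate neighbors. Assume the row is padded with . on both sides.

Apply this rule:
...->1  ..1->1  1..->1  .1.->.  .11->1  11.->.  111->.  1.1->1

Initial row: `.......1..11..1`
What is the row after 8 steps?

1111111.111.11.
1......11..11.1
.1111111.111.1.
11......11..1.1
1.1111111.11.1.
.11......11.1.1
11.1111111.1.1.
1.11......1.1.1

1.11......1.1.1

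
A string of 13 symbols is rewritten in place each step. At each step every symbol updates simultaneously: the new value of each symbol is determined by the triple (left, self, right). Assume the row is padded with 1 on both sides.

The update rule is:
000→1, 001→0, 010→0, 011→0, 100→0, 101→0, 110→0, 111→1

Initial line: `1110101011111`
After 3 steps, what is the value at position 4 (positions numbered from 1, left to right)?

0

step 1: 1100000001111
step 2: 1001111100111
step 3: 0000111000011
position 4 holds 0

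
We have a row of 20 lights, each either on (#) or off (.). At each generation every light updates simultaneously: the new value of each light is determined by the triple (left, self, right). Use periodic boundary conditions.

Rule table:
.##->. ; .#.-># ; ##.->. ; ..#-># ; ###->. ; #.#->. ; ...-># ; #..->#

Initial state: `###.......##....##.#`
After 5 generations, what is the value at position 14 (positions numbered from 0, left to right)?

#

generation 1: ...#######..####....
generation 2: ###.......##....####
generation 3: ...#######..####....  (repeats generation 1; period 2)
generation 5: ...#######..####....
position 14 holds #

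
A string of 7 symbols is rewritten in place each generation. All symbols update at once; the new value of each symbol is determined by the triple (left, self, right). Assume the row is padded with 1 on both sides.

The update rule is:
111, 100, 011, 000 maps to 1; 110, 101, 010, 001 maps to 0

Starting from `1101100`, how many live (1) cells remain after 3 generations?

4

1001010
0100000
0011110
count of 1: 4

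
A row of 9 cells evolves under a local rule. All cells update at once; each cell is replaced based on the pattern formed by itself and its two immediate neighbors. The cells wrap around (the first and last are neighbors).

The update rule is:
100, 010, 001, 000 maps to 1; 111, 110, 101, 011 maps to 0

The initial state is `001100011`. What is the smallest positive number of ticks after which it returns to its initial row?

2

110011100
001100011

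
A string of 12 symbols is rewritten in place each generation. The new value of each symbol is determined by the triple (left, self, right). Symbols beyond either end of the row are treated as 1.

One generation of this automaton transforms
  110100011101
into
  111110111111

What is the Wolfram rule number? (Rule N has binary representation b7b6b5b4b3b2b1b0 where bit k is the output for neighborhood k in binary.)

254

position 0: 111 → 1  (bit 7 = 1)
position 1: 110 → 1  (bit 6 = 1)
position 2: 101 → 1  (bit 5 = 1)
position 4: 100 → 1  (bit 4 = 1)
position 7: 011 → 1  (bit 3 = 1)
position 3: 010 → 1  (bit 2 = 1)
position 6: 001 → 1  (bit 1 = 1)
position 5: 000 → 0  (bit 0 = 0)
bits b7..b0 = 11111110 = 254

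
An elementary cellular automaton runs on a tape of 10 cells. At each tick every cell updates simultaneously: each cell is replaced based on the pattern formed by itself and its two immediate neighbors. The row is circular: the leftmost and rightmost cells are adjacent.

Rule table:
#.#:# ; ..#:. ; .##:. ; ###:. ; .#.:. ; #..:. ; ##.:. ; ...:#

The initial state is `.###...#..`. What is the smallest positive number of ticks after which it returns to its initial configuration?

2

.....#...#
.###...#..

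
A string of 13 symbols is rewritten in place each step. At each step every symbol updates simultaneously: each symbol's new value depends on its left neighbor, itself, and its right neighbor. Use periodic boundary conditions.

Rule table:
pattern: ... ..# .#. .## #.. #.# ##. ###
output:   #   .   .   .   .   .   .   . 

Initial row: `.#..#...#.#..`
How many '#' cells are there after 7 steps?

2

......#.....#
.####...###..
......#.....#  (repeats step 1; period 2)
step 7: ......#.....#
count of #: 2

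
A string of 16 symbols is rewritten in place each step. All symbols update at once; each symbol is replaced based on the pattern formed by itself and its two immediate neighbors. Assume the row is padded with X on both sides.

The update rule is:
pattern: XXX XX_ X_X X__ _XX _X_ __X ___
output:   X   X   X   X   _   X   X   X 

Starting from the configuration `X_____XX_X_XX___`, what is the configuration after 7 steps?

XXXXXX_XXXX_XXXX
XXXXXXX_XXXX_XXX
XXXXXXXX_XXXX_XX
XXXXXXXXX_XXXX_X
XXXXXXXXXX_XXXX_
XXXXXXXXXXX_XXXX
XXXXXXXXXXXX_XXX

XXXXXXXXXXXX_XXX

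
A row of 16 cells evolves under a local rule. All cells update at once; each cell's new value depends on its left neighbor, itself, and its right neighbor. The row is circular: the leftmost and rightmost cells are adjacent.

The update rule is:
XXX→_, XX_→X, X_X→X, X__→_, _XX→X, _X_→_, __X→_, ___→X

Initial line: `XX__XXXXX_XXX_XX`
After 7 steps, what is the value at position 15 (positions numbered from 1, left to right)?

_X__X___XXX_XXX_
______X_X_XXX_X_
XXXXX__X_XX_XX__
X___X___XXXXXX__
__X___X_X____X__
X___X__X__XX___X
X_X_______XX_X_X
position 15 holds _

_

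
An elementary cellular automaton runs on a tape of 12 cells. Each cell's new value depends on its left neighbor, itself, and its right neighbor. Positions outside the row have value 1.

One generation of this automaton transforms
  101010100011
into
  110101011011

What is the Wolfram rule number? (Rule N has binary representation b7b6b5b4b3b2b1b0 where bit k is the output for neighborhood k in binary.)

249

position 11: 111 → 1  (bit 7 = 1)
position 0: 110 → 1  (bit 6 = 1)
position 1: 101 → 1  (bit 5 = 1)
position 7: 100 → 1  (bit 4 = 1)
position 10: 011 → 1  (bit 3 = 1)
position 2: 010 → 0  (bit 2 = 0)
position 9: 001 → 0  (bit 1 = 0)
position 8: 000 → 1  (bit 0 = 1)
bits b7..b0 = 11111001 = 249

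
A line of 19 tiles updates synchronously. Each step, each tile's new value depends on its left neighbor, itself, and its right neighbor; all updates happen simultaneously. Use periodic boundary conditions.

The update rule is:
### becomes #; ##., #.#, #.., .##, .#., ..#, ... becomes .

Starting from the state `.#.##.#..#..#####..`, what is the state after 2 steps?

..............#....

step 1: .............###...
step 2: ..............#....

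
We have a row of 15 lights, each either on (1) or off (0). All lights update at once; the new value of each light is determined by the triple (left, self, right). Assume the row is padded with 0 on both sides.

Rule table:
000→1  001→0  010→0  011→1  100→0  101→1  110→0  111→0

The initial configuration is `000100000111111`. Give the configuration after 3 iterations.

000010000001000

iteration 1: 110001110100000
iteration 2: 100101001001111
iteration 3: 000010000001000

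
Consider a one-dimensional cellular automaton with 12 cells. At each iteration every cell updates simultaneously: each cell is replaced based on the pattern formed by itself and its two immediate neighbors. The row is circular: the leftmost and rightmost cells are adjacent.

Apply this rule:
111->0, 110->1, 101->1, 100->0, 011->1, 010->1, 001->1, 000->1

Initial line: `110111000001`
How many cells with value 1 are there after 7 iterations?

9

iteration 1: 011101011111
iteration 2: 110111110001
iteration 3: 011100010111
iteration 4: 110101111101
iteration 5: 011111000111
iteration 6: 110001011101
iteration 7: 010111110111
count of 1: 9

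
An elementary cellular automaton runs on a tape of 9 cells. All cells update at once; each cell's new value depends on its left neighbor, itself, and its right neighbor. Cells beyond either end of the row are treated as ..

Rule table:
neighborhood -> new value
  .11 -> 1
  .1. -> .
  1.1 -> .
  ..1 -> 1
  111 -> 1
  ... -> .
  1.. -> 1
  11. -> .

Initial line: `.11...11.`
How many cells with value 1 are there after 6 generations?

generation 1: 11.1.11.1
generation 2: 1....1...
generation 3: .1..1.1..
generation 4: 1.11...1.
generation 5: ..1.1.1.1
generation 6: .1.......
count of 1: 1

1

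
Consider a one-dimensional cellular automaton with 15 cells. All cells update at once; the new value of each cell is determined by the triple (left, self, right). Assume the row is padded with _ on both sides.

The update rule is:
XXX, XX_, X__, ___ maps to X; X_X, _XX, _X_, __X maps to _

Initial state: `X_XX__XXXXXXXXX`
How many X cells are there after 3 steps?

10

step 1: ___XX__XXXXXXXX
step 2: XX__XX__XXXXXXX
step 3: _XX__XX__XXXXXX
count of X: 10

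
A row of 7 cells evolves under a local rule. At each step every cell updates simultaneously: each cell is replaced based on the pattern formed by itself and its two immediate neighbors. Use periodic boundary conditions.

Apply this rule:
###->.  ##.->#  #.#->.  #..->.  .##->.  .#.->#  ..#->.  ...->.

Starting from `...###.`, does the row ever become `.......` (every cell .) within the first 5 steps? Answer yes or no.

step 1: .....#.
step 2: .....#.  (fixed point — unchanged through step 5)
step 5 is .....#., still not uniform .

no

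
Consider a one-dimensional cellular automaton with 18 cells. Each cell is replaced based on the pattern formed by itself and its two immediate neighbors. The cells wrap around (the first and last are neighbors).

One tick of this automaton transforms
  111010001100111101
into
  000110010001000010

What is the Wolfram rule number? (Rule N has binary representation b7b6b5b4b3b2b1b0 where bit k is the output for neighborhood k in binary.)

38

position 0: 111 → 0  (bit 7 = 0)
position 2: 110 → 0  (bit 6 = 0)
position 3: 101 → 1  (bit 5 = 1)
position 5: 100 → 0  (bit 4 = 0)
position 8: 011 → 0  (bit 3 = 0)
position 4: 010 → 1  (bit 2 = 1)
position 7: 001 → 1  (bit 1 = 1)
position 6: 000 → 0  (bit 0 = 0)
bits b7..b0 = 00100110 = 38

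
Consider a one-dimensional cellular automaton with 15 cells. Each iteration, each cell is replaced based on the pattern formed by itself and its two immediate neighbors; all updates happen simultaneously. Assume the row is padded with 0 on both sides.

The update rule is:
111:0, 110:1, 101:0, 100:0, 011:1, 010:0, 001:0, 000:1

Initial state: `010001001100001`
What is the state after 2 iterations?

110001101101101

000100001101100
110001101101101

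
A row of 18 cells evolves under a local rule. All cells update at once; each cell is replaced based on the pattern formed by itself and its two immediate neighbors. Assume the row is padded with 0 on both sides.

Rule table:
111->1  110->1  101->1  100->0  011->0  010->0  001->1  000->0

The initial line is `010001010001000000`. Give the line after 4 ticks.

010100010000000000

100010100010000000
000101000100000000
001010001000000000
010100010000000000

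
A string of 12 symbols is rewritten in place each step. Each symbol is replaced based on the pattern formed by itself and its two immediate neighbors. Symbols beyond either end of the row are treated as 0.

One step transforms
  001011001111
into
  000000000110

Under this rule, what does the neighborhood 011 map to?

0

At position 4 the neighborhood is 011; the next row has 0 there.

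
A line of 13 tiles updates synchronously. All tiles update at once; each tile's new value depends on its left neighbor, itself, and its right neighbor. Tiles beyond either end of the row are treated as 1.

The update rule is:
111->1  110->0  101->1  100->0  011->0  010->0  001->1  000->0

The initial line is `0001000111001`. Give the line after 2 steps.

0100010100101

step 1: 0010001010010
step 2: 0100010100101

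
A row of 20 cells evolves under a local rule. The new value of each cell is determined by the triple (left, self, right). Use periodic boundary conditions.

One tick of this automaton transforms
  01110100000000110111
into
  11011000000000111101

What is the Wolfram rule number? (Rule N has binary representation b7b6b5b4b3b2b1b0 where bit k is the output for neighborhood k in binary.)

104

position 2: 111 → 0  (bit 7 = 0)
position 3: 110 → 1  (bit 6 = 1)
position 0: 101 → 1  (bit 5 = 1)
position 6: 100 → 0  (bit 4 = 0)
position 1: 011 → 1  (bit 3 = 1)
position 5: 010 → 0  (bit 2 = 0)
position 13: 001 → 0  (bit 1 = 0)
position 7: 000 → 0  (bit 0 = 0)
bits b7..b0 = 01101000 = 104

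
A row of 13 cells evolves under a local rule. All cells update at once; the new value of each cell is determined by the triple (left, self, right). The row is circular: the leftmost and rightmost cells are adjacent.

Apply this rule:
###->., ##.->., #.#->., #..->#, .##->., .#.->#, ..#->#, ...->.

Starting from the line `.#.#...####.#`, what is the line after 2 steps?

.#....##...##

step 1: .#.##.#.....#
step 2: .#....##...##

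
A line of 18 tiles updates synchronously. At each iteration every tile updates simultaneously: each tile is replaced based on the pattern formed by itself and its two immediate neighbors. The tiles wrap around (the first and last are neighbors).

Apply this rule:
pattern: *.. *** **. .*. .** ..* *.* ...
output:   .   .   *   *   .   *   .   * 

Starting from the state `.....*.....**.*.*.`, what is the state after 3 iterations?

******.****.*.*.*.

******.****.*.*.*.
.....*....*.*.*.*.
******.****.*.*.*.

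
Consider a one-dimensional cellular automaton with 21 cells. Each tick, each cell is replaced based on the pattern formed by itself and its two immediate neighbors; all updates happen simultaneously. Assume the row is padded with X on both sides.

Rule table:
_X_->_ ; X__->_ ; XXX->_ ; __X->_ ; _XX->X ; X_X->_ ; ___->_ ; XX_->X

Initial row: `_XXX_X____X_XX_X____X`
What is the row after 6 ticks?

_X_X________XX______X
____________XX______X
____________XX______X  (fixed point — unchanged through tick 6)

____________XX______X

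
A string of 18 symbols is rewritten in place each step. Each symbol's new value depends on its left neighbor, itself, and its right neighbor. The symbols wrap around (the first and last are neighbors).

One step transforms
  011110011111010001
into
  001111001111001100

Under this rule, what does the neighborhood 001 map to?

0

At position 6 the neighborhood is 001; the next row has 0 there.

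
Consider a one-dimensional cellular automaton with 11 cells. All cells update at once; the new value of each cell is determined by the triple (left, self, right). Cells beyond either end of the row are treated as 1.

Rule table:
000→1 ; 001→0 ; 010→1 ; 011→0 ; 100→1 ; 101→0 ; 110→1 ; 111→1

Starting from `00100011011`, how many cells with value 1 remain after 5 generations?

7

10111001001
10011101100
11001100110
11100110010
11110011010
count of 1: 7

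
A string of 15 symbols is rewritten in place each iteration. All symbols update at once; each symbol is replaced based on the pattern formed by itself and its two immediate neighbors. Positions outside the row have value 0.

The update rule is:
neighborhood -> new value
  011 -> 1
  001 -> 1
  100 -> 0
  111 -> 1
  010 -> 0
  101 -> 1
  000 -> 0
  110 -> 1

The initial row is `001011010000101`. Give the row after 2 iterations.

101111100010100

010111100001010
101111100010100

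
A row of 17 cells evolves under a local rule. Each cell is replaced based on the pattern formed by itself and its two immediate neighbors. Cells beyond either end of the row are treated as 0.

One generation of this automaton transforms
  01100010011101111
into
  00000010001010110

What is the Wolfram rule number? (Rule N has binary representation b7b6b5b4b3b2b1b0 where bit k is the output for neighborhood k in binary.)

position 10: 111 → 1  (bit 7 = 1)
position 2: 110 → 0  (bit 6 = 0)
position 12: 101 → 1  (bit 5 = 1)
position 3: 100 → 0  (bit 4 = 0)
position 1: 011 → 0  (bit 3 = 0)
position 6: 010 → 1  (bit 2 = 1)
position 0: 001 → 0  (bit 1 = 0)
position 4: 000 → 0  (bit 0 = 0)
bits b7..b0 = 10100100 = 164

164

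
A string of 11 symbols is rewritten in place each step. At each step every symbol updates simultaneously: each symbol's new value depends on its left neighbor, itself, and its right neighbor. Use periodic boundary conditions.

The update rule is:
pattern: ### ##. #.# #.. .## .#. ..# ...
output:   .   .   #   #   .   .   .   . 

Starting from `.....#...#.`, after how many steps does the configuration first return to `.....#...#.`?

......#...#
#......#...
.#......#..
..#......#.
...#......#
#...#......
.#...#.....
..#...#....
...#...#...
....#...#..
.....#...#.

11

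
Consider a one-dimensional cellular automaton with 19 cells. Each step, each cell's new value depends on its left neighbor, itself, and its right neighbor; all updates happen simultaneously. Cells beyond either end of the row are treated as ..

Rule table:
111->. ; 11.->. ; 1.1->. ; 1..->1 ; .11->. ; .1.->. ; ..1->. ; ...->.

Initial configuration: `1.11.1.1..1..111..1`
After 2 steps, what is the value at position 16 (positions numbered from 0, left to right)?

........1..1....1..
.........1..1....1.
position 16 holds .

.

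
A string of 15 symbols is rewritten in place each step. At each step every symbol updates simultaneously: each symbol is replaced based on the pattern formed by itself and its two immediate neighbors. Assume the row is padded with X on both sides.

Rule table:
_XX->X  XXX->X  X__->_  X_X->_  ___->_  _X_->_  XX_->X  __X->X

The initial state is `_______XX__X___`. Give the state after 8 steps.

step 1: ______XXX_X___X
step 2: _____XXXX____XX
step 3: ____XXXXX___XXX
step 4: ___XXXXXX__XXXX
step 5: __XXXXXXX_XXXXX
step 6: _XXXXXXXX_XXXXX
step 7: _XXXXXXXX_XXXXX  (fixed point — unchanged through step 8)

_XXXXXXXX_XXXXX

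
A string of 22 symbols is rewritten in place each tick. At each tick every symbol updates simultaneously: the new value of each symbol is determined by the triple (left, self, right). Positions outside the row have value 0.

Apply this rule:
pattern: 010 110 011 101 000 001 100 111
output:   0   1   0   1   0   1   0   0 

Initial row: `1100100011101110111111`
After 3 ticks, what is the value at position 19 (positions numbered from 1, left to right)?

0

0101000100110011000001
1010001001010101000010
0100010010101010000100
position 19 holds 0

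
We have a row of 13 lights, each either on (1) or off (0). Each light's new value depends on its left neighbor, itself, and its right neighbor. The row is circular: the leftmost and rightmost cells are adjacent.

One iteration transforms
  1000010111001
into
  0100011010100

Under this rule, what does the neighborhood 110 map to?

0

At position 0 the neighborhood is 110; the next row has 0 there.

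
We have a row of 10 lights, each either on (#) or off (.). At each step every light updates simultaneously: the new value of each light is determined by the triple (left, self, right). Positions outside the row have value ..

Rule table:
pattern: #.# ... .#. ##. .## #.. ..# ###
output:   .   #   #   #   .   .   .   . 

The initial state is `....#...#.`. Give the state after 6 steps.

###.#.#.#.
..#.#.#.#.
#.#.#.#.#.
#.#.#.#.#.  (fixed point — unchanged through step 6)

#.#.#.#.#.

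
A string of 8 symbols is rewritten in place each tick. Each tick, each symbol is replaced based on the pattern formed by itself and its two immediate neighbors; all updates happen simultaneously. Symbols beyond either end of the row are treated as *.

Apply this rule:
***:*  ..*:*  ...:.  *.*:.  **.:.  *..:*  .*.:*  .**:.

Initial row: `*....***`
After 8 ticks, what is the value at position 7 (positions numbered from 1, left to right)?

.

.*..*.**
.****..*
..**.**.
**......
*.*....*
..**..*.
**..***.
*.**.*..
position 7 holds .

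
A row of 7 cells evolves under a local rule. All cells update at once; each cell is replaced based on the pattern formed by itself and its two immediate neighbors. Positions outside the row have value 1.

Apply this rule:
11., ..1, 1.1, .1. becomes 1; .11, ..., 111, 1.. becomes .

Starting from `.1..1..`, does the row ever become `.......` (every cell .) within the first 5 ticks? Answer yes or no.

no

11.11.1
.11.11.
1.11.11
11.11..
.11.1.1
tick 5 is .11.1.1, still not uniform .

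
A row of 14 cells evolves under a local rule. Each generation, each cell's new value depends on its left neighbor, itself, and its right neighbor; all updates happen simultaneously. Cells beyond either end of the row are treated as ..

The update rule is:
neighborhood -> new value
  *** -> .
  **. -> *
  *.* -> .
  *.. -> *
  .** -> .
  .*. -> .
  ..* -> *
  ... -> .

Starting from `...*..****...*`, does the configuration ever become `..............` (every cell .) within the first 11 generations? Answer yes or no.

no

..*.**...**.*.
.*...**.*.*..*
*.*.*.*....**.
.......*..*.**
......*.**...*
.....*...**.*.
....*.*.*.*..*
...*.......**.
..*.*.....*.**
.*...*...*...*
*.*.*.*.*.*.*.
generation 11 is *.*.*.*.*.*.*., still not uniform .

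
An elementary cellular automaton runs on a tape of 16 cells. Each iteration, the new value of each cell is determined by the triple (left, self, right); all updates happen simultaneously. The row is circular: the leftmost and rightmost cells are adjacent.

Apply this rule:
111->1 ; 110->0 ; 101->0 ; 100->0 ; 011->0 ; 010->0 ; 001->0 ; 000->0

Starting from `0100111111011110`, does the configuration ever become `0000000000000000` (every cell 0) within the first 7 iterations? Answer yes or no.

0000011110001100
0000001100000000
0000000000000000
all cells are 0 at iteration 3

yes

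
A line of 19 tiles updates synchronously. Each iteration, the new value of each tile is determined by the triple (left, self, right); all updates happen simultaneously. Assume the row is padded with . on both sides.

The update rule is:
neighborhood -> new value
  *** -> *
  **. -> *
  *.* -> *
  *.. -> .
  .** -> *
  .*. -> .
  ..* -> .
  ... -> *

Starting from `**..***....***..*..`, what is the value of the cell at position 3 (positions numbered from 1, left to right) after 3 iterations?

iteration 1: **..***.**.***....*
iteration 2: **..**********.**..
iteration 3: **..*************.*
position 3 holds .

.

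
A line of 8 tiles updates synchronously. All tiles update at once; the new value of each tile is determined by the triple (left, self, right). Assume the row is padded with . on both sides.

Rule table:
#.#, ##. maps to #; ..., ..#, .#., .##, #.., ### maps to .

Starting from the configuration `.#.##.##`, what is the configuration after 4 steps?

..#.##.#
...#.##.
....#.#.
.....#..

.....#..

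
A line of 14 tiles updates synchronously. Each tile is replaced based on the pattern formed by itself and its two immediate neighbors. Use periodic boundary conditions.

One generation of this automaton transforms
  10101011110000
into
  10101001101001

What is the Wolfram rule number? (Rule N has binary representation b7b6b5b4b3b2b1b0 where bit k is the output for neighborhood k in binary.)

position 7: 111 → 1  (bit 7 = 1)
position 9: 110 → 0  (bit 6 = 0)
position 1: 101 → 0  (bit 5 = 0)
position 10: 100 → 1  (bit 4 = 1)
position 6: 011 → 0  (bit 3 = 0)
position 0: 010 → 1  (bit 2 = 1)
position 13: 001 → 1  (bit 1 = 1)
position 11: 000 → 0  (bit 0 = 0)
bits b7..b0 = 10010110 = 150

150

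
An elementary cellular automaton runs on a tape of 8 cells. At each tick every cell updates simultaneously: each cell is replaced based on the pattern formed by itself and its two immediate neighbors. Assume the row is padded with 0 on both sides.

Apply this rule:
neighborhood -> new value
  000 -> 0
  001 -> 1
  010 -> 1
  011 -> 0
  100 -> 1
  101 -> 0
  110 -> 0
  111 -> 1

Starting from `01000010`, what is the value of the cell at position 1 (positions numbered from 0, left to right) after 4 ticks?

11100111
01011010
11000011
00100100
position 1 holds 0

0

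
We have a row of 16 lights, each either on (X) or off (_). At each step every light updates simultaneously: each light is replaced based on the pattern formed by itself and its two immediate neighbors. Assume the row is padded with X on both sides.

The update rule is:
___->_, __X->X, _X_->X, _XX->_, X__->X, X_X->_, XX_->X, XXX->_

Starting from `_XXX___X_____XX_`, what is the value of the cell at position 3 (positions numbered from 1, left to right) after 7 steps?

_

___XX_XXX___X_X_
X_X_X___XX_XX_X_
X_X_XX_X_X__X_X_
X_X__X_X_XXXX_X_
X_XXXX_X____X_X_
X____X_XX__XX_X_
XX__XX__XXX_X_X_
position 3 holds _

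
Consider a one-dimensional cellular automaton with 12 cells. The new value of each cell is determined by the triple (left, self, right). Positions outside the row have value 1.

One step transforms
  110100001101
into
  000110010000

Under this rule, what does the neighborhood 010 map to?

1

At position 3 the neighborhood is 010; the next row has 1 there.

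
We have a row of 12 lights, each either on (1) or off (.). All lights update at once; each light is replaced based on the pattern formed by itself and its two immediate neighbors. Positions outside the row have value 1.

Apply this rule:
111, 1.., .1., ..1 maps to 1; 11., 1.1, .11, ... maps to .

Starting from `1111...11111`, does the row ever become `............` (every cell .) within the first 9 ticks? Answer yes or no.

no

tick 1: 111.1.1.1111
tick 2: 11..1.1..111
tick 3: 1.111.111.11
tick 4: ...1...1...1
tick 5: 1.111.111.1.
tick 6: ...1...1..1.
tick 7: 1.111.11111.
tick 8: ...1...111..
tick 9: 1.111.1.1.11
tick 9 is 1.111.1.1.11, still not uniform .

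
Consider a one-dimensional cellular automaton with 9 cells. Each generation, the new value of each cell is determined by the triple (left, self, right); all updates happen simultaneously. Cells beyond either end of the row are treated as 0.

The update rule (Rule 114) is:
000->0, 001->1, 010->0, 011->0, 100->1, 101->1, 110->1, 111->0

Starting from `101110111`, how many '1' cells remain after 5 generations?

4

generation 1: 010011001
generation 2: 101101110
generation 3: 010110011
generation 4: 101011101
generation 5: 010100110
count of 1: 4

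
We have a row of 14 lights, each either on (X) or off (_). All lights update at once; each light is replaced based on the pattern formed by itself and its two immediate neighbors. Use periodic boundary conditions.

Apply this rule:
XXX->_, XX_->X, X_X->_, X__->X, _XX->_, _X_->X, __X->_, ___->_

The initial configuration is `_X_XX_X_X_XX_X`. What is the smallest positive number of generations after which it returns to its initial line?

generation 1: _X__X_X_X__X_X
generation 2: _XX_X_X_XX_X_X
generation 3: __X_X_X__X_X_X
generation 4: X_X_X_XX_X_X_X
generation 5: X_X_X__X_X_X__
generation 6: X_X_XX_X_X_XX_
generation 7: X_X__X_X_X__X_
generation 8: X_XX_X_X_XX_X_
generation 9: X__X_X_X__X_X_
generation 10: XX_X_X_XX_X_X_
generation 11: _X_X_X__X_X_X_
generation 12: _X_X_XX_X_X_XX
generation 13: _X_X__X_X_X__X
generation 14: _X_XX_X_X_XX_X

14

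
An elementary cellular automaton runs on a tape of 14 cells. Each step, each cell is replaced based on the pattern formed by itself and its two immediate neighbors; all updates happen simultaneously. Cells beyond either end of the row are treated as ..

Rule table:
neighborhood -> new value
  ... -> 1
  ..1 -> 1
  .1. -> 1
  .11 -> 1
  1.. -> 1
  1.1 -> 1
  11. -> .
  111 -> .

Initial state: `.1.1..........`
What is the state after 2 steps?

1.............

11111111111111
1.............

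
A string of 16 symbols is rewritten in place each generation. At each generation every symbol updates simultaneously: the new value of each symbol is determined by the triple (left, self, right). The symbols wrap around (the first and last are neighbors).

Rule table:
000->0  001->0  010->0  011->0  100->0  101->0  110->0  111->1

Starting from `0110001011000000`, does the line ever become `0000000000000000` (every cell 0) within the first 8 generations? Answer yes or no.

0000000000000000
all cells are 0 at generation 1

yes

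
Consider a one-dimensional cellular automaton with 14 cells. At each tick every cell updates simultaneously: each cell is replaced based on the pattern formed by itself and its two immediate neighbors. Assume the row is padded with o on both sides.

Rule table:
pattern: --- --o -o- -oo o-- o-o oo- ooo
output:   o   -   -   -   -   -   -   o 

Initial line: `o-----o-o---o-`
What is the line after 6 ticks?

--------oo--o-

tick 1: --ooo-----o---
tick 2: ---o--ooo---o-
tick 3: -o-----o--o---
tick 4: ---ooo------o-
tick 5: -o--o--oooo---
tick 6: --------oo--o-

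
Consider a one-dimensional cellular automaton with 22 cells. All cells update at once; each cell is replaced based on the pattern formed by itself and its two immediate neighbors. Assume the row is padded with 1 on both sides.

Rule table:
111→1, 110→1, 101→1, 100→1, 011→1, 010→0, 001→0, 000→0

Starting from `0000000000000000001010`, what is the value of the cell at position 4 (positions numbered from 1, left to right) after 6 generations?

1

1000000000000000000101
1100000000000000000011
1110000000000000000011
1111000000000000000011
1111100000000000000011
1111110000000000000011
position 4 holds 1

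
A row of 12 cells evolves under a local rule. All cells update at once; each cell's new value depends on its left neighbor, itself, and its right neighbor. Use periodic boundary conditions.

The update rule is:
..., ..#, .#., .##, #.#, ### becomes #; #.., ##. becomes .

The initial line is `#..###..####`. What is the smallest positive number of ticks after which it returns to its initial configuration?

..###..#####
.###..#####.
###..#####..
##..#####..#
#..#####..##
..#####..###
.#####..###.
#####..###..
####..###..#
###..###..##
##..###..###
#..###..####

12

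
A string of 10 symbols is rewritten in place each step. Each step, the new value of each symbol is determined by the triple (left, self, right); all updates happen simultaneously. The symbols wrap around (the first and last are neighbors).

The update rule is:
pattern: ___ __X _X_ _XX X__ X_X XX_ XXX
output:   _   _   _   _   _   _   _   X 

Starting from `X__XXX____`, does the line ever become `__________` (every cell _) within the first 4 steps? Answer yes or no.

step 1: ____X_____
step 2: __________
all cells are _ at step 2

yes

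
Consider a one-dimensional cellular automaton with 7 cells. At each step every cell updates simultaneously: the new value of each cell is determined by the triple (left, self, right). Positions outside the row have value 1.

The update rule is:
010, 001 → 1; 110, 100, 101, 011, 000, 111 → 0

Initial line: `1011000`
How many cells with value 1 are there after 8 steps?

0000001
0000010
0000110
0001000
0011001
0100010
0100110
0101000
count of 1: 2

2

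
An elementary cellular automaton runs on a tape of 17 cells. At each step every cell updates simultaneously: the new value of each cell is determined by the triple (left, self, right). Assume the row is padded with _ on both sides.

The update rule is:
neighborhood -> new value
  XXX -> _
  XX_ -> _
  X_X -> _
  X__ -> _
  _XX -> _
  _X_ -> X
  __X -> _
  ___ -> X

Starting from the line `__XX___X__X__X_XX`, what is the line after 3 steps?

X____X_X__X__X___

X____X_X__X__X___
X_XX_X_X__X__X_XX
X____X_X__X__X___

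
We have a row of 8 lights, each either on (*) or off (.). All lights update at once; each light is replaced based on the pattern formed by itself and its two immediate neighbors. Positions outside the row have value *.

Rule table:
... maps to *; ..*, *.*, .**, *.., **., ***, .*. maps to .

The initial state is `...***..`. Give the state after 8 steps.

...****.

.*......
...****.
.*......  (repeats step 1; period 2)
step 8: ...****.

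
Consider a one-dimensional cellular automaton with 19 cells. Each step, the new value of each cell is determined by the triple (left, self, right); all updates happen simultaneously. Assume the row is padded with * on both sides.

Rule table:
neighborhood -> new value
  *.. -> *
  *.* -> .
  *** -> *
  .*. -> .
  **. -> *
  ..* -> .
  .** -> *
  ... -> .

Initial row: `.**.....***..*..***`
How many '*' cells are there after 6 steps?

16

.***....****..*.***
.****...*****...***
.*****..******..***
.******.*******.***
.******.*******.***  (fixed point — unchanged through step 6)
count of *: 16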